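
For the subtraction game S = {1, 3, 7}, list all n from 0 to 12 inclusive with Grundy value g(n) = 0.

0, 2, 4, 6, 8, 10, 12

Grundy values for subtraction set {1, 3, 7}:
g(0) = mex{} = 0
g(1) = mex{0} = 1
g(2) = mex{1} = 0
g(3) = mex{0} = 1
g(4) = mex{1} = 0
g(5) = mex{0} = 1
g(6) = mex{1} = 0
g(7) = mex{0} = 1
g(8) = mex{1} = 0
g(9) = mex{0} = 1
g(10) = mex{1} = 0
g(11) = mex{0} = 1
g(12) = mex{1} = 0
The P-positions (g = 0) in 0..12 are 0, 2, 4, 6, 8, 10, 12.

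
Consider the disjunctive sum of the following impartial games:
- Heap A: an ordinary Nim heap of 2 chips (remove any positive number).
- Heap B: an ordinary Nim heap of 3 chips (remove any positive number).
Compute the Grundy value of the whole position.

1

Heap A is a plain Nim heap of size 2, so its Grundy value is 2.
Heap B is a plain Nim heap of size 3, so its Grundy value is 3.
By the Sprague-Grundy theorem, the Grundy value of a sum of independent games is the XOR of the component values.
Combined value = 2 ⊕ 3 = 1.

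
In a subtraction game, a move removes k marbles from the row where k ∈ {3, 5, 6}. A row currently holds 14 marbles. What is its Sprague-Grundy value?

1

Compute g(0), g(1), … for moves {3, 5, 6}:
k:     0  1  2  3  4  5  6  7  8  9 10 11 12 13 14
g(k):  0  0  0  1  1  1  2  2  2  0  0  0  1  1  1
So g(14) = 1.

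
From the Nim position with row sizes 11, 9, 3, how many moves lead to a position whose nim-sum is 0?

3

Compute the nim-sum pairwise:
11 ⊕ 9 = 2
2 ⊕ 3 = 1
The overall nim-sum is X = 1. A row of size p has a winning move iff p XOR X < p (reduce it to p XOR X).
  11: 11 XOR 1 = 10 < 11 — winning move (to 10).
  9: 9 XOR 1 = 8 < 9 — winning move (to 8).
  3: 3 XOR 1 = 2 < 3 — winning move (to 2).
That gives 3 winning moves.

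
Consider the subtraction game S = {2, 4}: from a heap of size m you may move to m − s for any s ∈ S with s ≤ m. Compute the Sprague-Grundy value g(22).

Grundy values for subtraction set {2, 4}:
k:     0  1  2  3  4  5  6  7  8  9 10 11 12 13 14 15 16 17 18 19 20 21 22
g(k):  0  0  1  1  2  2  0  0  1  1  2  2  0  0  1  1  2  2  0  0  1  1  2
So g(22) = 2.

2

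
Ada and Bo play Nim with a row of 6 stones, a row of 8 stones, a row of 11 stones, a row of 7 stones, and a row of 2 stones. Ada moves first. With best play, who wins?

Nim-sum: 6 ^ 8 ^ 11 ^ 7 ^ 2 = 0.
The nim-sum is 0, so this is a P-position: the player to move is in a losing position under optimal play; Ada is about to move from it and so loses — Bo wins.

Bo wins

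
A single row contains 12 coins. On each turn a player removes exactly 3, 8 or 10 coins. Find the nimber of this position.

2

Compute g(0), g(1), … for moves {3, 8, 10}:
k:     0  1  2  3  4  5  6  7  8  9 10 11 12
g(k):  0  0  0  1  1  1  0  0  2  1  1  3  2
So g(12) = 2.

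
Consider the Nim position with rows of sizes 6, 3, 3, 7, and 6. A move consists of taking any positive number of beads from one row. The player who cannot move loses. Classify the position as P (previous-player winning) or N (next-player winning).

N-position

Nim-sum: 6 XOR 3 XOR 3 XOR 7 XOR 6 = 7.
The nim-sum is 7 ≠ 0, so this is an N-position: the player to move can win.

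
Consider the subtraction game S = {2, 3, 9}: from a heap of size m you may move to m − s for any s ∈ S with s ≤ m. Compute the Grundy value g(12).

Build the Grundy sequence with g(k) = mex{g(k−s) : s ∈ {2, 3, 9}, s ≤ k}:
g(0) = mex{} = 0
g(1) = mex{} = 0
g(2) = mex{0} = 1
g(3) = mex{0} = 1
g(4) = mex{0,1} = 2
g(5) = mex{1} = 0
g(6) = mex{1,2} = 0
g(7) = mex{0,2} = 1
g(8) = mex{0} = 1
g(9) = mex{0,1} = 2
g(10) = mex{0,1} = 2
g(11) = mex{1,2} = 0
g(12) = mex{1,2} = 0
So g(12) = 0.

0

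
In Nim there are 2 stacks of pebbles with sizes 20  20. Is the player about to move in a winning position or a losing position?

Losing position

Nim-sum: 20 XOR 20 = 0.
The nim-sum is 0, so this is a P-position: the player to move is in a losing position under optimal play.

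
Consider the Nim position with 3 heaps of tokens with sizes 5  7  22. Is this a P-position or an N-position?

N-position

Bitwise XOR of the heap sizes:
  00101  (5)
  00111  (7)
  10110  (22)
  -----
  10100  (20)
The nim-sum is 20 ≠ 0, so this is an N-position: the player to move can win.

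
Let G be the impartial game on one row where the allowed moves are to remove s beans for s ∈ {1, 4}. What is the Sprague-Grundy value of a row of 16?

1

Compute g(0), g(1), … for moves {1, 4}:
k:     0  1  2  3  4  5  6  7  8  9 10 11 12 13 14 15 16
g(k):  0  1  0  1  2  0  1  0  1  2  0  1  0  1  2  0  1
So g(16) = 1.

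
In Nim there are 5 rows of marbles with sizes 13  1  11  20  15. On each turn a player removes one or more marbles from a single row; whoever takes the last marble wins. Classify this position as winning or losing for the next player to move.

Winning position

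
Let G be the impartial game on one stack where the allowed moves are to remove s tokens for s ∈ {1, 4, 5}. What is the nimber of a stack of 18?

Compute g(0), g(1), … for moves {1, 4, 5}:
k:     0  1  2  3  4  5  6  7  8  9 10 11 12 13 14 15 16 17 18
g(k):  0  1  0  1  2  3  2  3  0  1  0  1  2  3  2  3  0  1  0
So g(18) = 0.

0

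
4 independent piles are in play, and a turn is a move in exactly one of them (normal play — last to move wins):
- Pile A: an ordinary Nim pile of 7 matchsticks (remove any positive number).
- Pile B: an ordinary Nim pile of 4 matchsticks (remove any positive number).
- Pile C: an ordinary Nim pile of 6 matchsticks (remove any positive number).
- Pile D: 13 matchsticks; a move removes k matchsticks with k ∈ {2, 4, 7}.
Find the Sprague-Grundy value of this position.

Pile A is a plain Nim pile of size 7, so its Grundy value is 7.
Pile B is a plain Nim pile of size 4, so its Grundy value is 4.
Pile C is a plain Nim pile of size 6, so its Grundy value is 6.
For pile D, compute g(0), g(1), … with moves {2, 4, 7}:
g(0) = mex{} = 0
g(1) = mex{} = 0
g(2) = mex{0} = 1
g(3) = mex{0} = 1
g(4) = mex{0,1} = 2
g(5) = mex{0,1} = 2
g(6) = mex{1,2} = 0
g(7) = mex{0,1,2} = 3
g(8) = mex{0,2} = 1
g(9) = mex{1,2,3} = 0
g(10) = mex{0,1} = 2
g(11) = mex{0,2,3} = 1
g(12) = mex{1,2} = 0
g(13) = mex{0,1} = 2
So g(13) = 2.
By the Sprague-Grundy theorem, the Grundy value of a sum of independent games is the XOR of the component values.
Combined value = 7 XOR 4 XOR 6 XOR 2 = 7.

7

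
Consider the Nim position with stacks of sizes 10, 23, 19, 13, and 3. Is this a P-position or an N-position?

Bitwise XOR of the heap sizes:
  01010  (10)
  10111  (23)
  10011  (19)
  01101  (13)
  00011  (3)
  -----
  00000  (0)
The nim-sum is 0, so this is a P-position: the player to move is in a losing position under optimal play.

P-position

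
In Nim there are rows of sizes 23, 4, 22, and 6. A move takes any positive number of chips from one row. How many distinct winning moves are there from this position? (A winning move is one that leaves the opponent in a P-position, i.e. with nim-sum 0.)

Nim-sum: 23 ^ 4 ^ 22 ^ 6 = 3.
The overall nim-sum is X = 3. A row of size p has a winning move iff p XOR X < p (reduce it to p XOR X).
  23: 23 XOR 3 = 20 < 23 — winning move (to 20).
  4: 4 XOR 3 = 7 ≥ 4 — no move.
  22: 22 XOR 3 = 21 < 22 — winning move (to 21).
  6: 6 XOR 3 = 5 < 6 — winning move (to 5).
That gives 3 winning moves.

3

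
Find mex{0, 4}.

1

0 is in the set but 1 is not, so the mex is 1.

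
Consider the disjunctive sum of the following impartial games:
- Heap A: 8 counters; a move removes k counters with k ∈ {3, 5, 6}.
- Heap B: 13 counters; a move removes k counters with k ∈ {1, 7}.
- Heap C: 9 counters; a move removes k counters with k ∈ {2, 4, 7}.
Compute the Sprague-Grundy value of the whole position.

For heap A, compute g(0), g(1), … with moves {3, 5, 6}:
g(0) = mex{} = 0
g(1) = mex{} = 0
g(2) = mex{} = 0
g(3) = mex{0} = 1
g(4) = mex{0} = 1
g(5) = mex{0} = 1
g(6) = mex{0,1} = 2
g(7) = mex{0,1} = 2
g(8) = mex{0,1} = 2
So g(8) = 2.
Grundy values for heap B (subtraction set {1, 7}):
g(0) = mex{} = 0
g(1) = mex{0} = 1
g(2) = mex{1} = 0
g(3) = mex{0} = 1
g(4) = mex{1} = 0
g(5) = mex{0} = 1
g(6) = mex{1} = 0
g(7) = mex{0} = 1
g(8) = mex{1} = 0
g(9) = mex{0} = 1
g(10) = mex{1} = 0
g(11) = mex{0} = 1
g(12) = mex{1} = 0
g(13) = mex{0} = 1
So g(13) = 1.
Build the Grundy sequence for heap C with g(k) = mex{g(k−s) : s ∈ {2, 4, 7}, s ≤ k}:
g(0) = mex{} = 0
g(1) = mex{} = 0
g(2) = mex{0} = 1
g(3) = mex{0} = 1
g(4) = mex{0,1} = 2
g(5) = mex{0,1} = 2
g(6) = mex{1,2} = 0
g(7) = mex{0,1,2} = 3
g(8) = mex{0,2} = 1
g(9) = mex{1,2,3} = 0
So g(9) = 0.
The value of a disjunctive sum is the nim-sum of the parts.
Combined value = 2 XOR 1 XOR 0 = 3.

3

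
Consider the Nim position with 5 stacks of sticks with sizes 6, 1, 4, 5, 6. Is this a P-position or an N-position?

P-position

Compute the nim-sum pairwise:
6 ^ 1 = 7
7 ^ 4 = 3
3 ^ 5 = 6
6 ^ 6 = 0
The nim-sum is 0, so this is a P-position: the player to move is in a losing position under optimal play.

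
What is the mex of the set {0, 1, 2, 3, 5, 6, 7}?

4

The values 0, 1, 2, 3 are all present; 4 is the first non-negative integer missing from the set.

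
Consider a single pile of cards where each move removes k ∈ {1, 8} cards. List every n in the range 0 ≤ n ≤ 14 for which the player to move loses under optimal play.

0, 2, 4, 6, 9, 11, 13

Build the Grundy sequence with g(k) = mex{g(k−s) : s ∈ {1, 8}, s ≤ k}:
g(0) = mex{} = 0
g(1) = mex{0} = 1
g(2) = mex{1} = 0
g(3) = mex{0} = 1
g(4) = mex{1} = 0
g(5) = mex{0} = 1
g(6) = mex{1} = 0
g(7) = mex{0} = 1
g(8) = mex{0,1} = 2
g(9) = mex{1,2} = 0
g(10) = mex{0} = 1
g(11) = mex{1} = 0
g(12) = mex{0} = 1
g(13) = mex{1} = 0
g(14) = mex{0} = 1
The P-positions (g = 0) in 0..14 are 0, 2, 4, 6, 9, 11, 13.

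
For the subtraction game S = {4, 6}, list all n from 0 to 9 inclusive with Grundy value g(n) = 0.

0, 1, 2, 3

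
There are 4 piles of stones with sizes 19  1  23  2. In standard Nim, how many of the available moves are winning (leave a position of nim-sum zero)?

1

Nim-sum: 19 XOR 1 XOR 23 XOR 2 = 7.
The overall nim-sum is X = 7. A pile of size p has a winning move iff p XOR X < p (reduce it to p XOR X).
  19: 19 XOR 7 = 20 ≥ 19 — no move.
  1: 1 XOR 7 = 6 ≥ 1 — no move.
  23: 23 XOR 7 = 16 < 23 — winning move (to 16).
  2: 2 XOR 7 = 5 ≥ 2 — no move.
That gives 1 winning move.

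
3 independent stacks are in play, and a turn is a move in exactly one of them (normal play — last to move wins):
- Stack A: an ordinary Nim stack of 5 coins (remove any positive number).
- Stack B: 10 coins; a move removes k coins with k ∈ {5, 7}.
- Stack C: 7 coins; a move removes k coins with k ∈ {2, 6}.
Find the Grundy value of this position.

6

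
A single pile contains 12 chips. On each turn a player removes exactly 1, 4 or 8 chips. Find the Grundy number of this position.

Compute g(0), g(1), … for moves {1, 4, 8}:
k:     0  1  2  3  4  5  6  7  8  9 10 11 12
g(k):  0  1  0  1  2  0  1  0  1  2  3  2  0
So g(12) = 0.

0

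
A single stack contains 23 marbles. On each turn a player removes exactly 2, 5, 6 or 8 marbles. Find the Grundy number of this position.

2

Compute g(0), g(1), … for moves {2, 5, 6, 8}:
k:     0  1  2  3  4  5  6  7  8  9 10 11 12 13 14 15 16 17 18 19 20 21 22 23
g(k):  0  0  1  1  0  2  1  3  2  2  3  0  2  1  0  0  1  1  0  2  1  3  2  2
So g(23) = 2.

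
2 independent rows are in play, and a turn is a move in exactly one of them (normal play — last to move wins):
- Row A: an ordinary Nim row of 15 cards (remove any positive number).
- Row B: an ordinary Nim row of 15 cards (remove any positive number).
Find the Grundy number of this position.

0

Row A is a plain Nim row of size 15, so its Grundy value is 15.
Row B is a plain Nim row of size 15, so its Grundy value is 15.
By the Sprague-Grundy theorem, the Grundy value of a sum of independent games is the XOR of the component values.
Combined value = 15 ⊕ 15 = 0.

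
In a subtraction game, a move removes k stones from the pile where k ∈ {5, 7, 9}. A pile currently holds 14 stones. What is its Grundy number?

0

Build the Grundy sequence with g(k) = mex{g(k−s) : s ∈ {5, 7, 9}, s ≤ k}:
g(0) = mex{} = 0
g(1) = mex{} = 0
g(2) = mex{} = 0
g(3) = mex{} = 0
g(4) = mex{} = 0
g(5) = mex{0} = 1
g(6) = mex{0} = 1
g(7) = mex{0} = 1
g(8) = mex{0} = 1
g(9) = mex{0} = 1
g(10) = mex{0,1} = 2
g(11) = mex{0,1} = 2
g(12) = mex{0,1} = 2
g(13) = mex{0,1} = 2
g(14) = mex{1} = 0
So g(14) = 0.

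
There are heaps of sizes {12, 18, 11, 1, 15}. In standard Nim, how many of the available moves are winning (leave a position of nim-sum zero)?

1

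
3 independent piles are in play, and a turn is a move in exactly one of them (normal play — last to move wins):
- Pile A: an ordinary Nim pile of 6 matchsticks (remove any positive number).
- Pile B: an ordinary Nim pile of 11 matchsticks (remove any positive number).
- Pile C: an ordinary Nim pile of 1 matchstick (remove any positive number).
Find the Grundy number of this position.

12

Pile A is a plain Nim pile of size 6, so its Grundy value is 6.
Pile B is a plain Nim pile of size 11, so its Grundy value is 11.
Pile C is a plain Nim pile of size 1, so its Grundy value is 1.
The value of a disjunctive sum is the nim-sum of the parts.
Combined value = 6 XOR 11 XOR 1 = 12.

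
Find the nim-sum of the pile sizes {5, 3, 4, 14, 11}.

7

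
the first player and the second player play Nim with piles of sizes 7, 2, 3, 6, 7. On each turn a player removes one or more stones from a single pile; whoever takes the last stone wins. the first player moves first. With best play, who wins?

the first player wins

In binary:
  111  (7)
  010  (2)
  011  (3)
  110  (6)
  111  (7)
  ---
  111  (7)
The nim-sum is 7 ≠ 0, so this is an N-position: the player to move can win; the first player has a winning move.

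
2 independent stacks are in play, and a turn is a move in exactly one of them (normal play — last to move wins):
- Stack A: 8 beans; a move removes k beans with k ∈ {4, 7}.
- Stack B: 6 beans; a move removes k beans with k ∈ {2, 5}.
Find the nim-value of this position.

3

Build the Grundy sequence for stack A with g(k) = mex{g(k−s) : s ∈ {4, 7}, s ≤ k}:
k:     0  1  2  3  4  5  6  7  8
g(k):  0  0  0  0  1  1  1  1  2
So g(8) = 2.
Build the Grundy sequence for stack B with g(k) = mex{g(k−s) : s ∈ {2, 5}, s ≤ k}:
g(0) = mex{} = 0
g(1) = mex{} = 0
g(2) = mex{0} = 1
g(3) = mex{0} = 1
g(4) = mex{1} = 0
g(5) = mex{0,1} = 2
g(6) = mex{0} = 1
So g(6) = 1.
The value of a disjunctive sum is the nim-sum of the parts.
Combined value = 2 ⊕ 1 = 3.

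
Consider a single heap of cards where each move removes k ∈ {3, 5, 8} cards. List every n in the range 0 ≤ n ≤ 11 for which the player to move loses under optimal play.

0, 1, 2, 11

Build the Grundy sequence with g(k) = mex{g(k−s) : s ∈ {3, 5, 8}, s ≤ k}:
k:     0  1  2  3  4  5  6  7  8  9 10 11
g(k):  0  0  0  1  1  1  2  2  2  3  3  0
The P-positions (g = 0) in 0..11 are 0, 1, 2, 11.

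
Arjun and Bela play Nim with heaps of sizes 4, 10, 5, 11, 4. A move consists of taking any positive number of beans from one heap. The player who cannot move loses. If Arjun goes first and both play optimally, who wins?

Arjun wins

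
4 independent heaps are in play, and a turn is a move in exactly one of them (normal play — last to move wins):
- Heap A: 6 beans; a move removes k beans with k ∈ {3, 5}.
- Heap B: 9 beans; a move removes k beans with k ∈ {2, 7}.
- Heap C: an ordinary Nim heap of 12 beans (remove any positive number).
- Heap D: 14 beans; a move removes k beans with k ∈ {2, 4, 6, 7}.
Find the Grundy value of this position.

12

Build the Grundy sequence for heap A with g(k) = mex{g(k−s) : s ∈ {3, 5}, s ≤ k}:
g(0) = mex{} = 0
g(1) = mex{} = 0
g(2) = mex{} = 0
g(3) = mex{0} = 1
g(4) = mex{0} = 1
g(5) = mex{0} = 1
g(6) = mex{0,1} = 2
So g(6) = 2.
Grundy values for heap B (subtraction set {2, 7}):
k:     0  1  2  3  4  5  6  7  8  9
g(k):  0  0  1  1  0  0  1  1  2  0
So g(9) = 0.
Heap C is a plain Nim heap of size 12, so its Grundy value is 12.
Build the Grundy sequence for heap D with g(k) = mex{g(k−s) : s ∈ {2, 4, 6, 7}, s ≤ k}:
g(0) = mex{} = 0
g(1) = mex{} = 0
g(2) = mex{0} = 1
g(3) = mex{0} = 1
g(4) = mex{0,1} = 2
g(5) = mex{0,1} = 2
g(6) = mex{0,1,2} = 3
g(7) = mex{0,1,2} = 3
g(8) = mex{0,1,2,3} = 4
g(9) = mex{1,2,3} = 0
g(10) = mex{1,2,3,4} = 0
g(11) = mex{0,2,3} = 1
g(12) = mex{0,2,3,4} = 1
g(13) = mex{0,1,3} = 2
g(14) = mex{0,1,3,4} = 2
So g(14) = 2.
By the Sprague-Grundy theorem, the Grundy value of a sum of independent games is the XOR of the component values.
Combined value = 2 ⊕ 0 ⊕ 12 ⊕ 2 = 12.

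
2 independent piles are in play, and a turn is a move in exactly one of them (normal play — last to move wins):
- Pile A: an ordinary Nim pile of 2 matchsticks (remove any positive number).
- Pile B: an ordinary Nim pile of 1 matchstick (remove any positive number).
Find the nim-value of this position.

3

Pile A is a plain Nim pile of size 2, so its Grundy value is 2.
Pile B is a plain Nim pile of size 1, so its Grundy value is 1.
By the Sprague-Grundy theorem, the Grundy value of a sum of independent games is the XOR of the component values.
Combined value = 2 XOR 1 = 3.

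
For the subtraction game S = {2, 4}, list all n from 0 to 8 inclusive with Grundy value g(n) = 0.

Compute g(0), g(1), … for moves {2, 4}:
k:     0  1  2  3  4  5  6  7  8
g(k):  0  0  1  1  2  2  0  0  1
The P-positions (g = 0) in 0..8 are 0, 1, 6, 7.

0, 1, 6, 7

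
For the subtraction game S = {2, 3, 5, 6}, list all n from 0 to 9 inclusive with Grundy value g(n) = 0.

0, 1, 8, 9

Compute g(0), g(1), … for moves {2, 3, 5, 6}:
g(0) = mex{} = 0
g(1) = mex{} = 0
g(2) = mex{0} = 1
g(3) = mex{0} = 1
g(4) = mex{0,1} = 2
g(5) = mex{0,1} = 2
g(6) = mex{0,1,2} = 3
g(7) = mex{0,1,2} = 3
g(8) = mex{1,2,3} = 0
g(9) = mex{1,2,3} = 0
The P-positions (g = 0) in 0..9 are 0, 1, 8, 9.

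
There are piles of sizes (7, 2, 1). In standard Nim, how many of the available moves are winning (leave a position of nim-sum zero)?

1

Compute the nim-sum pairwise:
7 ^ 2 = 5
5 ^ 1 = 4
The overall nim-sum is X = 4. A pile of size p has a winning move iff p XOR X < p (reduce it to p XOR X).
  7: 7 XOR 4 = 3 < 7 — winning move (to 3).
  2: 2 XOR 4 = 6 ≥ 2 — no move.
  1: 1 XOR 4 = 5 ≥ 1 — no move.
That gives 1 winning move.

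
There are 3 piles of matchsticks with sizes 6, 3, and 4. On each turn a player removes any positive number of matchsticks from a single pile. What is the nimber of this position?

1

Compute the nim-sum pairwise:
6 ⊕ 3 = 5
5 ⊕ 4 = 1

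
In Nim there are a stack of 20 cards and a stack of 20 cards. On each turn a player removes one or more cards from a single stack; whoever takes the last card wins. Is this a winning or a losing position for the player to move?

Losing position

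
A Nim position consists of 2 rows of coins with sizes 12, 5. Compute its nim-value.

9

Write each in binary and XOR column by column:
  1100  (12)
  0101  (5)
  ----
  1001  (9)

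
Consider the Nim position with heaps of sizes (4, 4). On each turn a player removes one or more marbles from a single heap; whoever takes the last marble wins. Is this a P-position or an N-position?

P-position

Nim-sum: 4 XOR 4 = 0.
The nim-sum is 0, so this is a P-position: the player to move is in a losing position under optimal play.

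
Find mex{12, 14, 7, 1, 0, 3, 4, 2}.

5

The values 0, 1, 2, 3, 4 are all present; 5 is the first non-negative integer missing from the set.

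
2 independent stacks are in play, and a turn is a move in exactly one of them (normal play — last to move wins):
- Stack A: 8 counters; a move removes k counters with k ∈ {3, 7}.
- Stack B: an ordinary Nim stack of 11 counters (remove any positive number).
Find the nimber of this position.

9

Build the Grundy sequence for stack A with g(k) = mex{g(k−s) : s ∈ {3, 7}, s ≤ k}:
k:     0  1  2  3  4  5  6  7  8
g(k):  0  0  0  1  1  1  0  2  2
So g(8) = 2.
Stack B is a plain Nim stack of size 11, so its Grundy value is 11.
The value of a disjunctive sum is the nim-sum of the parts.
Combined value = 2 XOR 11 = 9.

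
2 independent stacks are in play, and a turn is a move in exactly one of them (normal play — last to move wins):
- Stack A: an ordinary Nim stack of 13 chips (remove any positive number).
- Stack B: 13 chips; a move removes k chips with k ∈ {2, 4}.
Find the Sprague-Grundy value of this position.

Stack A is a plain Nim stack of size 13, so its Grundy value is 13.
Grundy values for stack B (subtraction set {2, 4}):
k:     0  1  2  3  4  5  6  7  8  9 10 11 12 13
g(k):  0  0  1  1  2  2  0  0  1  1  2  2  0  0
So g(13) = 0.
The value of a disjunctive sum is the nim-sum of the parts.
Combined value = 13 XOR 0 = 13.

13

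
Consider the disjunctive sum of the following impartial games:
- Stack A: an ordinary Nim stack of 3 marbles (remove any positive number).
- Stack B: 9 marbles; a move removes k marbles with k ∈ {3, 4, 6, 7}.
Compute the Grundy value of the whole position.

0

Stack A is a plain Nim stack of size 3, so its Grundy value is 3.
For stack B, compute g(0), g(1), … with moves {3, 4, 6, 7}:
k:     0  1  2  3  4  5  6  7  8  9
g(k):  0  0  0  1  1  1  2  2  2  3
So g(9) = 3.
By the Sprague-Grundy theorem, the Grundy value of a sum of independent games is the XOR of the component values.
Combined value = 3 ⊕ 3 = 0.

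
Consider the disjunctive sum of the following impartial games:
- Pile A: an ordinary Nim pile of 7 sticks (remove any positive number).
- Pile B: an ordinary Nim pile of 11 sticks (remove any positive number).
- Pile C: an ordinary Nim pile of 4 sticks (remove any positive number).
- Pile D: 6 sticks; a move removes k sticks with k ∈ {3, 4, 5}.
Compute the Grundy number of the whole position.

Pile A is a plain Nim pile of size 7, so its Grundy value is 7.
Pile B is a plain Nim pile of size 11, so its Grundy value is 11.
Pile C is a plain Nim pile of size 4, so its Grundy value is 4.
Grundy values for pile D (subtraction set {3, 4, 5}):
k:     0  1  2  3  4  5  6
g(k):  0  0  0  1  1  1  2
So g(6) = 2.
By the Sprague-Grundy theorem, the Grundy value of a sum of independent games is the XOR of the component values.
Combined value = 7 XOR 11 XOR 4 XOR 2 = 10.

10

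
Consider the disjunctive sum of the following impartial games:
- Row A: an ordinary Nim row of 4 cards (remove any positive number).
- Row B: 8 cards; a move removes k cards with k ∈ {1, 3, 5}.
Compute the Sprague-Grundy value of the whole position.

4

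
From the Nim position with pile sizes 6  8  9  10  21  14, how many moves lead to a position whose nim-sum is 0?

1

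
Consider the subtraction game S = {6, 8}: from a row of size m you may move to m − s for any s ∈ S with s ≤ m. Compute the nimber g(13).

2

Grundy values for subtraction set {6, 8}:
g(0) = mex{} = 0
g(1) = mex{} = 0
g(2) = mex{} = 0
g(3) = mex{} = 0
g(4) = mex{} = 0
g(5) = mex{} = 0
g(6) = mex{0} = 1
g(7) = mex{0} = 1
g(8) = mex{0} = 1
g(9) = mex{0} = 1
g(10) = mex{0} = 1
g(11) = mex{0} = 1
g(12) = mex{0,1} = 2
g(13) = mex{0,1} = 2
So g(13) = 2.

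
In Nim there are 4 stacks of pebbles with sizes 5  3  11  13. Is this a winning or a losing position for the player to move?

Losing position

Compute the nim-sum pairwise:
5 XOR 3 = 6
6 XOR 11 = 13
13 XOR 13 = 0
The nim-sum is 0, so this is a P-position: the player to move is in a losing position under optimal play.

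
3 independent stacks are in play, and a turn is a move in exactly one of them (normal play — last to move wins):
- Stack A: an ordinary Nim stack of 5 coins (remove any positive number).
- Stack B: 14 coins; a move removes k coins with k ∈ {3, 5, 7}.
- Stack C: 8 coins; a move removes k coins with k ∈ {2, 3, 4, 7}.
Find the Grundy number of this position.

5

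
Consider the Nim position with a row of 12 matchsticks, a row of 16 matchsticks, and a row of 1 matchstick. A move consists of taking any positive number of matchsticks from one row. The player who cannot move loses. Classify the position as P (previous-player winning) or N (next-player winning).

N-position

Bitwise XOR of the heap sizes:
  01100  (12)
  10000  (16)
  00001  (1)
  -----
  11101  (29)
The nim-sum is 29 ≠ 0, so this is an N-position: the player to move can win.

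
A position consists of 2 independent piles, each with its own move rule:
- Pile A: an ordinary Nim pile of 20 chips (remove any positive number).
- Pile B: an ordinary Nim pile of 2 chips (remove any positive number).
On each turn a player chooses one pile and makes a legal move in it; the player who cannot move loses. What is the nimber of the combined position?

Pile A is a plain Nim pile of size 20, so its Grundy value is 20.
Pile B is a plain Nim pile of size 2, so its Grundy value is 2.
By the Sprague-Grundy theorem, the Grundy value of a sum of independent games is the XOR of the component values.
Combined value = 20 ⊕ 2 = 22.

22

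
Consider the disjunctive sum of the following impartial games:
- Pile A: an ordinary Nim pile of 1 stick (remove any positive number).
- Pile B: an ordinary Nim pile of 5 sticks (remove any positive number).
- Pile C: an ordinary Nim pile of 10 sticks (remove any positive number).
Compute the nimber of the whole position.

14

Pile A is a plain Nim pile of size 1, so its Grundy value is 1.
Pile B is a plain Nim pile of size 5, so its Grundy value is 5.
Pile C is a plain Nim pile of size 10, so its Grundy value is 10.
The value of a disjunctive sum is the nim-sum of the parts.
Combined value = 1 XOR 5 XOR 10 = 14.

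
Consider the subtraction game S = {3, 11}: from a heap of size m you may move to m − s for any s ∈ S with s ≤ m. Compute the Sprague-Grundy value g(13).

Build the Grundy sequence with g(k) = mex{g(k−s) : s ∈ {3, 11}, s ≤ k}:
k:     0  1  2  3  4  5  6  7  8  9 10 11 12 13
g(k):  0  0  0  1  1  1  0  0  0  1  1  1  2  2
So g(13) = 2.

2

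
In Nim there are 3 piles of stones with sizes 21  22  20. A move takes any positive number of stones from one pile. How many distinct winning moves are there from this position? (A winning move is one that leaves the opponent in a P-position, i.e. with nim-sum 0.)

3

In binary:
  10101  (21)
  10110  (22)
  10100  (20)
  -----
  10111  (23)
The overall nim-sum is X = 23. A pile of size p has a winning move iff p XOR X < p (reduce it to p XOR X).
  21: 21 XOR 23 = 2 < 21 — winning move (to 2).
  22: 22 XOR 23 = 1 < 22 — winning move (to 1).
  20: 20 XOR 23 = 3 < 20 — winning move (to 3).
That gives 3 winning moves.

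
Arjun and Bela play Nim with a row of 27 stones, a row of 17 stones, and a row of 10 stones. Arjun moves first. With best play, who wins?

Nim-sum: 27 ⊕ 17 ⊕ 10 = 0.
The nim-sum is 0, so this is a P-position: the player to move is in a losing position under optimal play; Arjun is about to move from it and so loses — Bela wins.

Bela wins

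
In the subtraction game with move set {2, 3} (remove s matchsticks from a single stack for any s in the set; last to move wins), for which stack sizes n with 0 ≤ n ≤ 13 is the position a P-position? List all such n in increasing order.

0, 1, 5, 6, 10, 11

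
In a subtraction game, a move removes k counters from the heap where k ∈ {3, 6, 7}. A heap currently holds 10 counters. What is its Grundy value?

Compute g(0), g(1), … for moves {3, 6, 7}:
k:     0  1  2  3  4  5  6  7  8  9 10
g(k):  0  0  0  1  1  1  2  2  2  3  0
So g(10) = 0.

0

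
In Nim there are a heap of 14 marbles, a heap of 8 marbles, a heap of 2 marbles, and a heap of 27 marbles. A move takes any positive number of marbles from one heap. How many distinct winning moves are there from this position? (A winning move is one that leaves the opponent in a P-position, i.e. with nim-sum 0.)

1

Compute the nim-sum pairwise:
14 ^ 8 = 6
6 ^ 2 = 4
4 ^ 27 = 31
The overall nim-sum is X = 31. A heap of size p has a winning move iff p XOR X < p (reduce it to p XOR X).
  14: 14 XOR 31 = 17 ≥ 14 — no move.
  8: 8 XOR 31 = 23 ≥ 8 — no move.
  2: 2 XOR 31 = 29 ≥ 2 — no move.
  27: 27 XOR 31 = 4 < 27 — winning move (to 4).
That gives 1 winning move.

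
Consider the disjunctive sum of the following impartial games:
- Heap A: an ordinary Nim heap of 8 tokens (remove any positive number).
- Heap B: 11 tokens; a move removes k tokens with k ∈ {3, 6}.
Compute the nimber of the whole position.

8

Heap A is a plain Nim heap of size 8, so its Grundy value is 8.
For heap B, compute g(0), g(1), … with moves {3, 6}:
g(0) = mex{} = 0
g(1) = mex{} = 0
g(2) = mex{} = 0
g(3) = mex{0} = 1
g(4) = mex{0} = 1
g(5) = mex{0} = 1
g(6) = mex{0,1} = 2
g(7) = mex{0,1} = 2
g(8) = mex{0,1} = 2
g(9) = mex{1,2} = 0
g(10) = mex{1,2} = 0
g(11) = mex{1,2} = 0
So g(11) = 0.
The value of a disjunctive sum is the nim-sum of the parts.
Combined value = 8 XOR 0 = 8.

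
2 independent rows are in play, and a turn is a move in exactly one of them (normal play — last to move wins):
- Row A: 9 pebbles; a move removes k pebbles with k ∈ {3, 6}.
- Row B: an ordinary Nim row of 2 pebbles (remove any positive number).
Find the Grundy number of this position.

2

Grundy values for row A (subtraction set {3, 6}):
g(0) = mex{} = 0
g(1) = mex{} = 0
g(2) = mex{} = 0
g(3) = mex{0} = 1
g(4) = mex{0} = 1
g(5) = mex{0} = 1
g(6) = mex{0,1} = 2
g(7) = mex{0,1} = 2
g(8) = mex{0,1} = 2
g(9) = mex{1,2} = 0
So g(9) = 0.
Row B is a plain Nim row of size 2, so its Grundy value is 2.
By the Sprague-Grundy theorem, the Grundy value of a sum of independent games is the XOR of the component values.
Combined value = 0 XOR 2 = 2.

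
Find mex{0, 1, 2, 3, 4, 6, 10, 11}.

5

The values 0, 1, 2, 3, 4 are all present; 5 is the first non-negative integer missing from the set.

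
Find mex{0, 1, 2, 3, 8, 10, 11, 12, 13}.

4

The values 0, 1, 2, 3 are all present; 4 is the first non-negative integer missing from the set.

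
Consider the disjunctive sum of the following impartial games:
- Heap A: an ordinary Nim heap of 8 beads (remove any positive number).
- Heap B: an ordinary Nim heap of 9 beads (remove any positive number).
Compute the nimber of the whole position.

Heap A is a plain Nim heap of size 8, so its Grundy value is 8.
Heap B is a plain Nim heap of size 9, so its Grundy value is 9.
The value of a disjunctive sum is the nim-sum of the parts.
Combined value = 8 ⊕ 9 = 1.

1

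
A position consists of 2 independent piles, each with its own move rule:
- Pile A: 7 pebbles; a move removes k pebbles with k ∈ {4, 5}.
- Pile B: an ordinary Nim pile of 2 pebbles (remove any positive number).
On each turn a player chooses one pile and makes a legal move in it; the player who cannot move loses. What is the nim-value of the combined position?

3

Build the Grundy sequence for pile A with g(k) = mex{g(k−s) : s ∈ {4, 5}, s ≤ k}:
g(0) = mex{} = 0
g(1) = mex{} = 0
g(2) = mex{} = 0
g(3) = mex{} = 0
g(4) = mex{0} = 1
g(5) = mex{0} = 1
g(6) = mex{0} = 1
g(7) = mex{0} = 1
So g(7) = 1.
Pile B is a plain Nim pile of size 2, so its Grundy value is 2.
The value of a disjunctive sum is the nim-sum of the parts.
Combined value = 1 ⊕ 2 = 3.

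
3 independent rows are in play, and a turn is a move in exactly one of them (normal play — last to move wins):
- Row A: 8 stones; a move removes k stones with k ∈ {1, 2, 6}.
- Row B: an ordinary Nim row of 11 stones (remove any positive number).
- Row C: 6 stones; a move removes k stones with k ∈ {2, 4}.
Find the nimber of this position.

Build the Grundy sequence for row A with g(k) = mex{g(k−s) : s ∈ {1, 2, 6}, s ≤ k}:
k:     0  1  2  3  4  5  6  7  8
g(k):  0  1  2  0  1  2  3  0  1
So g(8) = 1.
Row B is a plain Nim row of size 11, so its Grundy value is 11.
Grundy values for row C (subtraction set {2, 4}):
g(0) = mex{} = 0
g(1) = mex{} = 0
g(2) = mex{0} = 1
g(3) = mex{0} = 1
g(4) = mex{0,1} = 2
g(5) = mex{0,1} = 2
g(6) = mex{1,2} = 0
So g(6) = 0.
The value of a disjunctive sum is the nim-sum of the parts.
Combined value = 1 XOR 11 XOR 0 = 10.

10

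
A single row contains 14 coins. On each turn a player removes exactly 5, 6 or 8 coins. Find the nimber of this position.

Grundy values for subtraction set {5, 6, 8}:
k:     0  1  2  3  4  5  6  7  8  9 10 11 12 13 14
g(k):  0  0  0  0  0  1  1  1  1  1  2  2  2  0  0
So g(14) = 0.

0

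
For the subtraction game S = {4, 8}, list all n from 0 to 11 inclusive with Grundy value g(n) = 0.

0, 1, 2, 3

Build the Grundy sequence with g(k) = mex{g(k−s) : s ∈ {4, 8}, s ≤ k}:
g(0) = mex{} = 0
g(1) = mex{} = 0
g(2) = mex{} = 0
g(3) = mex{} = 0
g(4) = mex{0} = 1
g(5) = mex{0} = 1
g(6) = mex{0} = 1
g(7) = mex{0} = 1
g(8) = mex{0,1} = 2
g(9) = mex{0,1} = 2
g(10) = mex{0,1} = 2
g(11) = mex{0,1} = 2
The P-positions (g = 0) in 0..11 are 0, 1, 2, 3.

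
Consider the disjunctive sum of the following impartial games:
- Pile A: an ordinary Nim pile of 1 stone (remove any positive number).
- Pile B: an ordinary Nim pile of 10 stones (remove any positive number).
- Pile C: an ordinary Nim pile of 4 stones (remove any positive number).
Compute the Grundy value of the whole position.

15

Pile A is a plain Nim pile of size 1, so its Grundy value is 1.
Pile B is a plain Nim pile of size 10, so its Grundy value is 10.
Pile C is a plain Nim pile of size 4, so its Grundy value is 4.
By the Sprague-Grundy theorem, the Grundy value of a sum of independent games is the XOR of the component values.
Combined value = 1 XOR 10 XOR 4 = 15.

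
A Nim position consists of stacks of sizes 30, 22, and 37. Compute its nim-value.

45

Nim-sum: 30 XOR 22 XOR 37 = 45.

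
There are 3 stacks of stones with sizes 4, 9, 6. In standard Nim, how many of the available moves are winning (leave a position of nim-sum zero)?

1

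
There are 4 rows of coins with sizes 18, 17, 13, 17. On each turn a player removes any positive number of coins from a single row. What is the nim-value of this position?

Bitwise XOR of the heap sizes:
  10010  (18)
  10001  (17)
  01101  (13)
  10001  (17)
  -----
  11111  (31)

31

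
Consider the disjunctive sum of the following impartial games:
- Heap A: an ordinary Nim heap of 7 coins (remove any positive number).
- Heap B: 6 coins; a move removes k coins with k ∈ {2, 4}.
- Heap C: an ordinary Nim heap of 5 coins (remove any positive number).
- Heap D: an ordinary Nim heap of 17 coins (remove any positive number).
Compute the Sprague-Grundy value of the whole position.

19

Heap A is a plain Nim heap of size 7, so its Grundy value is 7.
For heap B, compute g(0), g(1), … with moves {2, 4}:
k:     0  1  2  3  4  5  6
g(k):  0  0  1  1  2  2  0
So g(6) = 0.
Heap C is a plain Nim heap of size 5, so its Grundy value is 5.
Heap D is a plain Nim heap of size 17, so its Grundy value is 17.
The value of a disjunctive sum is the nim-sum of the parts.
Combined value = 7 XOR 0 XOR 5 XOR 17 = 19.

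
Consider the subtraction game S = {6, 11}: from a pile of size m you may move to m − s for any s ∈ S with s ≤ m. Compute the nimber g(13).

2

Grundy values for subtraction set {6, 11}:
g(0) = mex{} = 0
g(1) = mex{} = 0
g(2) = mex{} = 0
g(3) = mex{} = 0
g(4) = mex{} = 0
g(5) = mex{} = 0
g(6) = mex{0} = 1
g(7) = mex{0} = 1
g(8) = mex{0} = 1
g(9) = mex{0} = 1
g(10) = mex{0} = 1
g(11) = mex{0} = 1
g(12) = mex{0,1} = 2
g(13) = mex{0,1} = 2
So g(13) = 2.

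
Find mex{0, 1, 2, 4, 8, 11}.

3

The values 0, 1, 2 are all present; 3 is the first non-negative integer missing from the set.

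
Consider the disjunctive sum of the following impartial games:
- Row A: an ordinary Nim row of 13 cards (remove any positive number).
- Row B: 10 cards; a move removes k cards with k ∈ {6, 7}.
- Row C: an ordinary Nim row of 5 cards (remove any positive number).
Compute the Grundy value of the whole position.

9

Row A is a plain Nim row of size 13, so its Grundy value is 13.
Build the Grundy sequence for row B with g(k) = mex{g(k−s) : s ∈ {6, 7}, s ≤ k}:
g(0) = mex{} = 0
g(1) = mex{} = 0
g(2) = mex{} = 0
g(3) = mex{} = 0
g(4) = mex{} = 0
g(5) = mex{} = 0
g(6) = mex{0} = 1
g(7) = mex{0} = 1
g(8) = mex{0} = 1
g(9) = mex{0} = 1
g(10) = mex{0} = 1
So g(10) = 1.
Row C is a plain Nim row of size 5, so its Grundy value is 5.
By the Sprague-Grundy theorem, the Grundy value of a sum of independent games is the XOR of the component values.
Combined value = 13 XOR 1 XOR 5 = 9.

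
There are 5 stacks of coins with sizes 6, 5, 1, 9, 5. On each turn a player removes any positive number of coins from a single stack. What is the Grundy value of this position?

Bitwise XOR of the heap sizes:
  0110  (6)
  0101  (5)
  0001  (1)
  1001  (9)
  0101  (5)
  ----
  1110  (14)

14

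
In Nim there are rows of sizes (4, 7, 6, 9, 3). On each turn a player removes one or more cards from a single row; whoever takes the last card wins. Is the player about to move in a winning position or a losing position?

Winning position

Compute the nim-sum pairwise:
4 XOR 7 = 3
3 XOR 6 = 5
5 XOR 9 = 12
12 XOR 3 = 15
The nim-sum is 15 ≠ 0, so this is an N-position: the player to move can win.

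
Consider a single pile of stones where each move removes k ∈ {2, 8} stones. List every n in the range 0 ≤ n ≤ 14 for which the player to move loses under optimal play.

0, 1, 4, 5, 10, 11, 14

Grundy values for subtraction set {2, 8}:
k:     0  1  2  3  4  5  6  7  8  9 10 11 12 13 14
g(k):  0  0  1  1  0  0  1  1  2  2  0  0  1  1  0
The P-positions (g = 0) in 0..14 are 0, 1, 4, 5, 10, 11, 14.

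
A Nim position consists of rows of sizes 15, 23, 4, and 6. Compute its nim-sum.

Nim-sum: 15 ⊕ 23 ⊕ 4 ⊕ 6 = 26.

26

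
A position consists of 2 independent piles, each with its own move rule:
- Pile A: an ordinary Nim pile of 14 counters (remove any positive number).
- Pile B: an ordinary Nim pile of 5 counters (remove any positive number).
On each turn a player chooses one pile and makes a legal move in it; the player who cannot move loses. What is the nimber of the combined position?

Pile A is a plain Nim pile of size 14, so its Grundy value is 14.
Pile B is a plain Nim pile of size 5, so its Grundy value is 5.
By the Sprague-Grundy theorem, the Grundy value of a sum of independent games is the XOR of the component values.
Combined value = 14 XOR 5 = 11.

11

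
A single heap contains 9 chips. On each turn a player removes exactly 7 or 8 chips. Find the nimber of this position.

1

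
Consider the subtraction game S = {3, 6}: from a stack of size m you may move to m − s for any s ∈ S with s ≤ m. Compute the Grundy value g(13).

Build the Grundy sequence with g(k) = mex{g(k−s) : s ∈ {3, 6}, s ≤ k}:
k:     0  1  2  3  4  5  6  7  8  9 10 11 12 13
g(k):  0  0  0  1  1  1  2  2  2  0  0  0  1  1
So g(13) = 1.

1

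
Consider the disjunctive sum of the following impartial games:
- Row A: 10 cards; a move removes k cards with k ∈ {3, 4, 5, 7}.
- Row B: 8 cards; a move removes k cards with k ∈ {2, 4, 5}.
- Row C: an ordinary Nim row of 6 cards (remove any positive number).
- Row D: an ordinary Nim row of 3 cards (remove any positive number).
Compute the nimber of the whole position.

Grundy values for row A (subtraction set {3, 4, 5, 7}):
g(0) = mex{} = 0
g(1) = mex{} = 0
g(2) = mex{} = 0
g(3) = mex{0} = 1
g(4) = mex{0} = 1
g(5) = mex{0} = 1
g(6) = mex{0,1} = 2
g(7) = mex{0,1} = 2
g(8) = mex{0,1} = 2
g(9) = mex{0,1,2} = 3
g(10) = mex{1,2} = 0
So g(10) = 0.
Grundy values for row B (subtraction set {2, 4, 5}):
k:     0  1  2  3  4  5  6  7  8
g(k):  0  0  1  1  2  2  3  0  0
So g(8) = 0.
Row C is a plain Nim row of size 6, so its Grundy value is 6.
Row D is a plain Nim row of size 3, so its Grundy value is 3.
The value of a disjunctive sum is the nim-sum of the parts.
Combined value = 0 ⊕ 0 ⊕ 6 ⊕ 3 = 5.

5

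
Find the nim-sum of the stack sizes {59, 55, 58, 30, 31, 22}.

33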